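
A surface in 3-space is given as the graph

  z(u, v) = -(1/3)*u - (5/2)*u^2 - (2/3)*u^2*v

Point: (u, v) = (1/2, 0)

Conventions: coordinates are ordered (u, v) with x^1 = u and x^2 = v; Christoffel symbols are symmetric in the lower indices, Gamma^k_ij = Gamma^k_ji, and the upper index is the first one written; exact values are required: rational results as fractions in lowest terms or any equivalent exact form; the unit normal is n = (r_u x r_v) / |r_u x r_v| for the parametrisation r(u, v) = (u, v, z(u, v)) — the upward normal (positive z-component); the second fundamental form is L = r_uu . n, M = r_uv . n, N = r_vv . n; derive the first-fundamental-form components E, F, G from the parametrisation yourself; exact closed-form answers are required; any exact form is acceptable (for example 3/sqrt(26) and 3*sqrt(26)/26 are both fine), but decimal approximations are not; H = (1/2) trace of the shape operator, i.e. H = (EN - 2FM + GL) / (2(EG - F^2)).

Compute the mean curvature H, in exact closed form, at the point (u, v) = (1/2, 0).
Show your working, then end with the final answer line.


z_u = -17/6, z_v = -1/6, z_uu = -5, z_uv = -2/3, z_vv = 0
E = 325/36, F = 17/36, G = 37/36; answer radicand W^2 = 163/18
unnormalised second-form numerators: l = -5, m = -2/3, n = 0; L = l/sqrt(163/18), and similarly M = m/sqrt(W^2), N = n/sqrt(W^2)
H = (E*n - 2*F*m + G*l) / (2*(EG - F^2)*sqrt(W^2)); E*n - 2*F*m + G*l = -487/108, EG - F^2 = 163/18, so H = (-487/1956)/sqrt(163/18)

Answer: H = -487*sqrt(326)/106276


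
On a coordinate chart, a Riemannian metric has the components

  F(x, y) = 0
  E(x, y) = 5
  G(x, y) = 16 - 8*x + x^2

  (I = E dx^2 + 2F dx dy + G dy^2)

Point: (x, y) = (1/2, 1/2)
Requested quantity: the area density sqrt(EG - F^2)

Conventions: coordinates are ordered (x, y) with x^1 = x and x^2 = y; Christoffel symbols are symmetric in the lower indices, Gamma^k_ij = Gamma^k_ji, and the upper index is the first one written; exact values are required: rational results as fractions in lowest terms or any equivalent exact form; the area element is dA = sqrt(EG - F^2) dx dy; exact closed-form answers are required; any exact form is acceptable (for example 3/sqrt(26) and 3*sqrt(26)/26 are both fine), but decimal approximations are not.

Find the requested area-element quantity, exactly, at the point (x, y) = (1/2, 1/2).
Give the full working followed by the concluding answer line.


E = 5, F = 0, G = 49/4; EG - F^2 = 245/4

Answer: sqrt(EG - F^2) = 7*sqrt(5)/2


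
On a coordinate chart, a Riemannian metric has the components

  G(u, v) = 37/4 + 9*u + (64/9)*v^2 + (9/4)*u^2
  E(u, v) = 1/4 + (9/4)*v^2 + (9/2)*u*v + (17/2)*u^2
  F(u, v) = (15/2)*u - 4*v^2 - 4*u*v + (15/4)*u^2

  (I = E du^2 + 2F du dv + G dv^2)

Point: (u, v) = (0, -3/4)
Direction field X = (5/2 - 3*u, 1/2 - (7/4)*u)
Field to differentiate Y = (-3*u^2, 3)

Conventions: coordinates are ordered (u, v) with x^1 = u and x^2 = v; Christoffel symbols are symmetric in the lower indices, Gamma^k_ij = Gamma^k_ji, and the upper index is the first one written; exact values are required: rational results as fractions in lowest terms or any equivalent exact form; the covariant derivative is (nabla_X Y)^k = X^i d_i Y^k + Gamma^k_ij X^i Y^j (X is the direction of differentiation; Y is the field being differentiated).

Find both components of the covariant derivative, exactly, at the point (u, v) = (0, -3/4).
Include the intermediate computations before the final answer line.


E = 97/64, F = -9/4, G = 53/4 at the point
E_u = -27/8, E_v = -27/8, F_u = 21/2, F_v = 6, G_u = 9, G_v = -32/3
EG - F^2 = 3845/256;  g^inv = (256/3845) * [[53/4, 9/4], [9/4, 97/64]]
first-kind symbols [ij,l] = (1/2)(d_i g_jl + d_j g_il - d_l g_ij): [uu,u] = E_u/2 = -27/16, [uu,v] = F_u - E_v/2 = 195/16, [uv,u] = E_v/2 = -27/16, [uv,v] = G_u/2 = 9/2, [vv,u] = F_v - G_u/2 = 3/2, [vv,v] = G_v/2 = -16/3
Gamma^u_ij = (G*[ij,u] - F*[ij,v])/(EG - F^2), Gamma^v_ij = (E*[ij,v] - F*[ij,u])/(EG - F^2)
Gamma_uuu = 1296/3845, Gamma_uuv = -3132/3845, Gamma_uvv = 2016/3845, Gamma_vuu = 15027/15380, Gamma_vuv = 774/3845, Gamma_vvv = -3616/11535
X = (5/2, 1/2), Y = (0, 3) at the point

Answer: (nabla_X Y)^u = -20466/3845, (nabla_X Y)^v = 3997/3845


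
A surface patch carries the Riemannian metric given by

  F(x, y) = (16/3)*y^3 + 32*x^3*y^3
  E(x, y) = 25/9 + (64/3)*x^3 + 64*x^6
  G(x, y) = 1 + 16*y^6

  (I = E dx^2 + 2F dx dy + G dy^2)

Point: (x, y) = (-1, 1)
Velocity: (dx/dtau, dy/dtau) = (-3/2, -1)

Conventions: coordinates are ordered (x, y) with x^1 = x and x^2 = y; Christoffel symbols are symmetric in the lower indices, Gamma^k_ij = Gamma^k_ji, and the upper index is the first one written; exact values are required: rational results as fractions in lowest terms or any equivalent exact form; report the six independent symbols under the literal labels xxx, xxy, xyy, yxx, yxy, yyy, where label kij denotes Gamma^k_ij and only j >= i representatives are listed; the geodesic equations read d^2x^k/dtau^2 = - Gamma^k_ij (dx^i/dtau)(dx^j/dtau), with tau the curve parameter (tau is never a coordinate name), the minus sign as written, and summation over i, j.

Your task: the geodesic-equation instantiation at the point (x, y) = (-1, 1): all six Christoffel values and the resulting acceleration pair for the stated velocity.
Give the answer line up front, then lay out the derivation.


Answer: Gamma_xxx = -1440/553, Gamma_xxy = 0, Gamma_xyy = -720/553, Gamma_yxx = 864/553, Gamma_yxy = 0, Gamma_yyy = 432/553; accelerations (d^2x/dtau^2, d^2y/dtau^2) = (3960/553, -2376/553)

E = 409/9, F = -80/3, G = 17 at the point
E_x = -320, E_y = 0, F_x = 96, F_y = -80, G_x = 0, G_y = 96
EG - F^2 = 553/9;  g^inv = (9/553) * [[17, 80/3], [80/3, 409/9]]
first-kind symbols [ij,l] = (1/2)(d_i g_jl + d_j g_il - d_l g_ij): [xx,x] = E_x/2 = -160, [xx,y] = F_x - E_y/2 = 96, [xy,x] = E_y/2 = 0, [xy,y] = G_x/2 = 0, [yy,x] = F_y - G_x/2 = -80, [yy,y] = G_y/2 = 48
Gamma^x_ij = (G*[ij,x] - F*[ij,y])/(EG - F^2), Gamma^y_ij = (E*[ij,y] - F*[ij,x])/(EG - F^2)
Gamma_xxx = -1440/553, Gamma_xxy = 0, Gamma_xyy = -720/553, Gamma_yxx = 864/553, Gamma_yxy = 0, Gamma_yyy = 432/553
d^2x/dtau^2 = -(Gamma_xxx*(-3/2)^2 + 2*Gamma_xxy*(-3/2)*(-1) + Gamma_xyy*(-1)^2) = 3960/553
d^2y/dtau^2 = -(Gamma_yxx*(-3/2)^2 + 2*Gamma_yxy*(-3/2)*(-1) + Gamma_yyy*(-1)^2) = -2376/553


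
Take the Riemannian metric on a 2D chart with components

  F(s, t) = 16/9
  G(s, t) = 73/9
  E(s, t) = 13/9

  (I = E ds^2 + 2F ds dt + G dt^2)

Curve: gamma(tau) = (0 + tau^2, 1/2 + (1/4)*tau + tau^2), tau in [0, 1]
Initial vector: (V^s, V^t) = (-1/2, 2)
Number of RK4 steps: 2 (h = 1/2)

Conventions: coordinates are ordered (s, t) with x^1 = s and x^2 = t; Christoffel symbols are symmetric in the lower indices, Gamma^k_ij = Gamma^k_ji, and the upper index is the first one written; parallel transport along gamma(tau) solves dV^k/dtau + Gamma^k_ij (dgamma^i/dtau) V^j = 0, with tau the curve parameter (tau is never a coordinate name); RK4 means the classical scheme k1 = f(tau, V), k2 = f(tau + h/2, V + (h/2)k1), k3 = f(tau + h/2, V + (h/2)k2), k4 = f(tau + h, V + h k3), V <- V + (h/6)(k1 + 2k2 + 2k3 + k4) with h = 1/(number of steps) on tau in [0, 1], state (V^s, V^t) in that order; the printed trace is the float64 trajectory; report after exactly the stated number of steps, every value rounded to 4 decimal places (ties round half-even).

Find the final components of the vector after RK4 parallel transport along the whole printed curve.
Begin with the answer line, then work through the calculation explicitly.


Answer: V^s = -0.5000, V^t = 2.0000

gamma'(tau) = (2*tau, 1/4 + 2*tau); f(tau, V)^k = -Gamma^k_ij(gamma(tau)) gamma'^i(tau) V^j; h = 1/2; intermediate values shown to 6 dp
curve data and Christoffel symbols at the stage parameters:
  tau = 0.000000: gamma = (0.000000, 0.500000), gamma' = (0.000000, 0.250000); Gamma_sss = 0.000000, Gamma_sst = 0.000000, Gamma_stt = 0.000000, Gamma_tss = 0.000000, Gamma_tst = 0.000000, Gamma_ttt = 0.000000
  tau = 0.250000: gamma = (0.062500, 0.625000), gamma' = (0.500000, 0.750000); Gamma_sss = 0.000000, Gamma_sst = 0.000000, Gamma_stt = 0.000000, Gamma_tss = 0.000000, Gamma_tst = 0.000000, Gamma_ttt = 0.000000
  tau = 0.500000: gamma = (0.250000, 0.875000), gamma' = (1.000000, 1.250000); Gamma_sss = 0.000000, Gamma_sst = 0.000000, Gamma_stt = 0.000000, Gamma_tss = 0.000000, Gamma_tst = 0.000000, Gamma_ttt = 0.000000
  tau = 0.750000: gamma = (0.562500, 1.250000), gamma' = (1.500000, 1.750000); Gamma_sss = 0.000000, Gamma_sst = 0.000000, Gamma_stt = 0.000000, Gamma_tss = 0.000000, Gamma_tst = 0.000000, Gamma_ttt = 0.000000
  tau = 1.000000: gamma = (1.000000, 1.750000), gamma' = (2.000000, 2.250000); Gamma_sss = 0.000000, Gamma_sst = 0.000000, Gamma_stt = 0.000000, Gamma_tss = 0.000000, Gamma_tst = 0.000000, Gamma_ttt = 0.000000
step 0: V^s = -0.5000, V^t = 2.0000
step 1: k1 = (0.000000, 0.000000), k2 = (0.000000, 0.000000), k3 = (0.000000, 0.000000), k4 = (0.000000, 0.000000); V <- V + (h/6)(k1 + 2k2 + 2k3 + k4): V^s = -0.5000, V^t = 2.0000
step 2: k1 = (0.000000, 0.000000), k2 = (0.000000, 0.000000), k3 = (0.000000, 0.000000), k4 = (0.000000, 0.000000); V <- V + (h/6)(k1 + 2k2 + 2k3 + k4): V^s = -0.5000, V^t = 2.0000


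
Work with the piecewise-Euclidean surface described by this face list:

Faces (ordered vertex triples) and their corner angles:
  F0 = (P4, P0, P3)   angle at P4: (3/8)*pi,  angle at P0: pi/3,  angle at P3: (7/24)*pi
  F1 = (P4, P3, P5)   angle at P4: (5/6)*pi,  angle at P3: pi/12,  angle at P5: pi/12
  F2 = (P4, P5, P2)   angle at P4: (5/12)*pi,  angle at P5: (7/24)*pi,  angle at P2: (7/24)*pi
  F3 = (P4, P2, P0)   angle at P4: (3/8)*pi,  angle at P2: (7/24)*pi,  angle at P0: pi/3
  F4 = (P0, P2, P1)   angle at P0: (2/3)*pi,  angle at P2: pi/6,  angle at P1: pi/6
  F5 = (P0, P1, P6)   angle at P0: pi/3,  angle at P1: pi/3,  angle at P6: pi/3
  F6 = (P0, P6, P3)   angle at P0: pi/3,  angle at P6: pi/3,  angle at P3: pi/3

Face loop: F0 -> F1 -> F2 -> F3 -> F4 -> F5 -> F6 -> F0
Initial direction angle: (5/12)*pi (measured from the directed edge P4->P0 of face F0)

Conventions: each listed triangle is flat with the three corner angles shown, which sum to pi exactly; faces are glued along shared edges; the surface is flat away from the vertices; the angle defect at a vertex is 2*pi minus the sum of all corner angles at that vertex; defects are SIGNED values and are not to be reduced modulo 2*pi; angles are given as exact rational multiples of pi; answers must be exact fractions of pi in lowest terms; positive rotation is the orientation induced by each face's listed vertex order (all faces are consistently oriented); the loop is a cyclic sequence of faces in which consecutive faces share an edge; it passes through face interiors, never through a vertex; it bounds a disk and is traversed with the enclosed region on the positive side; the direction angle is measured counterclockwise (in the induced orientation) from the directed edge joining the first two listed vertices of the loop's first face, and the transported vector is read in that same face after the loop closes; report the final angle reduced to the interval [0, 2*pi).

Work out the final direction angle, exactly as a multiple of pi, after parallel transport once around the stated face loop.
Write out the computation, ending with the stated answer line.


enclosed vertex P0: corner angles sum to 2*pi, defect = 2*pi - 2*pi = 0
enclosed vertex P4: corner angles sum to 2*pi, defect = 2*pi - 2*pi = 0
final direction = starting direction + enclosed defect total, reduced mod 2*pi (induced orientation)
final angle = (5/12)*pi + 0 = (5/12)*pi (mod 2*pi)

Answer: final direction angle = (5/12)*pi


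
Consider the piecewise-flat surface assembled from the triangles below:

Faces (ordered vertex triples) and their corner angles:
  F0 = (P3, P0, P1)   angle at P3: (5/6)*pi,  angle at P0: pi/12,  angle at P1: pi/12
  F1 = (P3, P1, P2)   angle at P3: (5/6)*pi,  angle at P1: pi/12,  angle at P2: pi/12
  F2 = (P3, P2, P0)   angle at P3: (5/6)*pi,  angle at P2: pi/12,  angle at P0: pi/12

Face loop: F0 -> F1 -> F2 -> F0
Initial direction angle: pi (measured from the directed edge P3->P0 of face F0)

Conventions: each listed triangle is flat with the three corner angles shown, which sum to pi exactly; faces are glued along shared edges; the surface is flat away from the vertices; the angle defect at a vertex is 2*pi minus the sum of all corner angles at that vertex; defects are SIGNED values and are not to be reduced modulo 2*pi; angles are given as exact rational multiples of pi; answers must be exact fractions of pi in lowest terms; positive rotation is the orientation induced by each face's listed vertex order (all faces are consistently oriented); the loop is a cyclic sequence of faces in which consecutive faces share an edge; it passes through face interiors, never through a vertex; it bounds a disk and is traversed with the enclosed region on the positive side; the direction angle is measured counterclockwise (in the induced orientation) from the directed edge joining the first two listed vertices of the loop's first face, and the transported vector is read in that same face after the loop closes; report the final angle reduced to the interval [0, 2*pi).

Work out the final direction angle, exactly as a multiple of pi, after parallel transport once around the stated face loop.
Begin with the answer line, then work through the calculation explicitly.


Answer: final direction angle = pi/2

enclosed vertex P3: corner angles sum to (5/2)*pi, defect = 2*pi - (5/2)*pi = -pi/2
final direction = starting direction + enclosed defect total, reduced mod 2*pi (induced orientation)
final angle = pi - pi/2 = pi/2 (mod 2*pi)


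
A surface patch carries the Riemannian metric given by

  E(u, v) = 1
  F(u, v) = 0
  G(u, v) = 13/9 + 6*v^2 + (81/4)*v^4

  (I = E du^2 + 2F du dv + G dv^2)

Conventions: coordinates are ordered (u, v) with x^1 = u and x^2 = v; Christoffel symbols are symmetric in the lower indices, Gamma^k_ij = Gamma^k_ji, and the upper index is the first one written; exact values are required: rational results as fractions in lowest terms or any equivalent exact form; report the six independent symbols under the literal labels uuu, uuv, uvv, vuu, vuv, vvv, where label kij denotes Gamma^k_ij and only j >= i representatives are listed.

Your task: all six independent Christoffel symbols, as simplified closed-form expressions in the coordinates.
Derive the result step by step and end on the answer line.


E = 1; F = 0; G = 13/9 + 6*v^2 + (81/4)*v^4
Gamma^k_ij = (1/2) g^{kl} (d_i g_jl + d_j g_il - d_l g_ij), with g^inv = (1/(EG-F^2)) [[G, -F], [-F, E]]
first partials: E_u = 0, E_v = 0, F_u = 0, F_v = 0, G_u = 0, G_v = 12*v + 81*v^3
D = EG - F^2 = 13/9 + 6*v^2 + (81/4)*v^4
expanded: Gamma^u_uu = (G E_u - 2F F_u + F E_v)/(2D), Gamma^u_uv = (G E_v - F G_u)/(2D), Gamma^u_vv = (2G F_v - G G_u - F G_v)/(2D), Gamma^v_uu = (2E F_u - E E_v - F E_u)/(2D), Gamma^v_uv = (E G_u - F E_v)/(2D), Gamma^v_vv = (E G_v - 2F F_v + F G_u)/(2D); substitute and cancel common factors

Answer: Gamma_uuu = 0, Gamma_uuv = 0, Gamma_uvv = 0, Gamma_vuu = 0, Gamma_vuv = 0, Gamma_vvv = (1458*v^3 + 216*v)/(729*v^4 + 216*v^2 + 52)


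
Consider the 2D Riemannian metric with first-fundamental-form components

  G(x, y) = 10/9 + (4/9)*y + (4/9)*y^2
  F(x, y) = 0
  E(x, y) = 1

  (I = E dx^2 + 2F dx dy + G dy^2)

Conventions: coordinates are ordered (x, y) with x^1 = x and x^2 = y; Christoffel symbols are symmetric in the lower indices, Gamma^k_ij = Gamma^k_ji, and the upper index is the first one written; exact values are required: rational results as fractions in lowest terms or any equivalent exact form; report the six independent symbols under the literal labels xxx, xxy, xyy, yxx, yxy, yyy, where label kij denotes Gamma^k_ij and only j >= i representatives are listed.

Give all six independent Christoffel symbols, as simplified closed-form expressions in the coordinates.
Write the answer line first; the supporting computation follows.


Answer: Gamma_xxx = 0, Gamma_xxy = 0, Gamma_xyy = 0, Gamma_yxx = 0, Gamma_yxy = 0, Gamma_yyy = (2*y + 1)/(2*y^2 + 2*y + 5)

E = 1; F = 0; G = 10/9 + (4/9)*y + (4/9)*y^2
Gamma^k_ij = (1/2) g^{kl} (d_i g_jl + d_j g_il - d_l g_ij), with g^inv = (1/(EG-F^2)) [[G, -F], [-F, E]]
first partials: E_x = 0, E_y = 0, F_x = 0, F_y = 0, G_x = 0, G_y = 4/9 + (8/9)*y
D = EG - F^2 = 10/9 + (4/9)*y + (4/9)*y^2
expanded: Gamma^x_xx = (G E_x - 2F F_x + F E_y)/(2D), Gamma^x_xy = (G E_y - F G_x)/(2D), Gamma^x_yy = (2G F_y - G G_x - F G_y)/(2D), Gamma^y_xx = (2E F_x - E E_y - F E_x)/(2D), Gamma^y_xy = (E G_x - F E_y)/(2D), Gamma^y_yy = (E G_y - 2F F_y + F G_x)/(2D); substitute and cancel common factors


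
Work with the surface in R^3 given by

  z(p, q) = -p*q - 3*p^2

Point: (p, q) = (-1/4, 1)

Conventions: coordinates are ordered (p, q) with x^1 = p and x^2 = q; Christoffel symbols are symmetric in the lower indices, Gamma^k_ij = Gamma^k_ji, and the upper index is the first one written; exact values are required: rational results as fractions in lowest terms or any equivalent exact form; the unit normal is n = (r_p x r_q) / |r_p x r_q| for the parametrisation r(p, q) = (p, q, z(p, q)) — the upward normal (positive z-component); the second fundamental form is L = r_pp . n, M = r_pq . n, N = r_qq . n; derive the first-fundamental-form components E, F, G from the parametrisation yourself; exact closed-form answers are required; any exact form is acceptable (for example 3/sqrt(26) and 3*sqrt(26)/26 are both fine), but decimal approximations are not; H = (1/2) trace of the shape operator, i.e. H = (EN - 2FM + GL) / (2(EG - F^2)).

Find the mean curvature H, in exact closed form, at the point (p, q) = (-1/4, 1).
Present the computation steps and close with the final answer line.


z_p = 1/2, z_q = 1/4, z_pp = -6, z_pq = -1, z_qq = 0
E = 5/4, F = 1/8, G = 17/16; answer radicand W^2 = 21/16
unnormalised second-form numerators: l = -6, m = -1, n = 0; L = l/sqrt(21/16), and similarly M = m/sqrt(W^2), N = n/sqrt(W^2)
H = (E*n - 2*F*m + G*l) / (2*(EG - F^2)*sqrt(W^2)); E*n - 2*F*m + G*l = -49/8, EG - F^2 = 21/16, so H = (-7/3)/sqrt(21/16)

Answer: H = -4*sqrt(21)/9


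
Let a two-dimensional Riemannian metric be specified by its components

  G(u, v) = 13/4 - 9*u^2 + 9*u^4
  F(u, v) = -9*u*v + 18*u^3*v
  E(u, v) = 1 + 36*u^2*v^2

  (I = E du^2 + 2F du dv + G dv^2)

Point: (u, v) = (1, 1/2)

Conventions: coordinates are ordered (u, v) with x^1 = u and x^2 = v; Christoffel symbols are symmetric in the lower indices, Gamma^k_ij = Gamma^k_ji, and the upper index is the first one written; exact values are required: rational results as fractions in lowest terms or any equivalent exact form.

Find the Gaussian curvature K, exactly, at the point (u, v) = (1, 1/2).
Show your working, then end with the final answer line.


E = 10, F = 9/2, G = 13/4, EG - F^2 = 49/4 at the point
E_u = 18, E_v = 36, F_u = 45/2, F_v = 9, G_u = 18, G_v = 0
E_vv = 72, F_uv = 45, G_uu = 90
Using the Brioschi determinant formula for K from the metric derivatives:
M1 = [[-E_vv/2 + F_uv - G_uu/2, E_u/2, F_u - E_v/2], [F_v - G_u/2, E, F], [G_v/2, F, G]] = [[-36, 9, 9/2], [0, 10, 9/2], [0, 9/2, 13/4]]; det M1 = -441
M2 = [[0, E_v/2, G_u/2], [E_v/2, E, F], [G_u/2, F, G]] = [[0, 18, 9], [18, 10, 9/2], [9, 9/2, 13/4]]; det M2 = -405
det M1 - det M2 = -36; K = -36 / (49/4)^2 = -576/2401

Answer: K = -576/2401


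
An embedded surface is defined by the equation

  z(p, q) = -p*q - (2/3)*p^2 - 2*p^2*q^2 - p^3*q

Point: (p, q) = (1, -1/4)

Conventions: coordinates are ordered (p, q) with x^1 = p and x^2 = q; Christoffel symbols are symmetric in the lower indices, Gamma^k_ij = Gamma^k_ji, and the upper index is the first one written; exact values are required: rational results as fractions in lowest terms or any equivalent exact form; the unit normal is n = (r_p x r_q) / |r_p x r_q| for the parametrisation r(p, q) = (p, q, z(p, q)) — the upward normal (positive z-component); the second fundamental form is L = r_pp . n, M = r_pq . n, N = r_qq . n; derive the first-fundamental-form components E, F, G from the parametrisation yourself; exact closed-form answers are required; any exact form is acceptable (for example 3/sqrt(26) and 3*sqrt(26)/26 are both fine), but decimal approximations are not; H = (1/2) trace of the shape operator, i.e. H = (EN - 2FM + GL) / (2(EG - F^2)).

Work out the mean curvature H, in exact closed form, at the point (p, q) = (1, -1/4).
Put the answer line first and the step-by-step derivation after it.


Answer: H = -2760*sqrt(337)/113569

z_p = -7/12, z_q = -1, z_pp = -1/12, z_pq = -2, z_qq = -4
E = 193/144, F = 7/12, G = 2; answer radicand W^2 = 337/144
unnormalised second-form numerators: l = -1/12, m = -2, n = -4; L = l/sqrt(337/144), and similarly M = m/sqrt(W^2), N = n/sqrt(W^2)
H = (E*n - 2*F*m + G*l) / (2*(EG - F^2)*sqrt(W^2)); E*n - 2*F*m + G*l = -115/36, EG - F^2 = 337/144, so H = (-230/337)/sqrt(337/144)


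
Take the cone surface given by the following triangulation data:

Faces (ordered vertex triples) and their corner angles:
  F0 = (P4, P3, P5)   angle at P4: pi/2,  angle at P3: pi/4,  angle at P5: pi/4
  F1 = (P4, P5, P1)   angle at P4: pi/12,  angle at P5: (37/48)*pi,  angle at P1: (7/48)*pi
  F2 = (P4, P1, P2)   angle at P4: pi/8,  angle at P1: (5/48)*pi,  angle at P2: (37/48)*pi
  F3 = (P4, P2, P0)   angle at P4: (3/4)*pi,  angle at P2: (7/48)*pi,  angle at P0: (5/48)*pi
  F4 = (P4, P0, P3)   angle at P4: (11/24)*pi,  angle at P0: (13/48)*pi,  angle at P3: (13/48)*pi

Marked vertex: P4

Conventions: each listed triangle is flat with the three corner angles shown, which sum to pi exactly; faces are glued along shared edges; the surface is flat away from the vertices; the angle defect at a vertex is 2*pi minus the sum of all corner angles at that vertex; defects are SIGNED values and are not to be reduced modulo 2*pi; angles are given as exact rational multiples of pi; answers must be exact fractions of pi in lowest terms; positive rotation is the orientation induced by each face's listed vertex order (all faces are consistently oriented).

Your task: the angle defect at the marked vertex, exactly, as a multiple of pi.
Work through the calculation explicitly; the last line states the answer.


Sum of corner angles at P4: (23/12)*pi
defect = 2*pi - (23/12)*pi

Answer: defect(P4) = pi/12


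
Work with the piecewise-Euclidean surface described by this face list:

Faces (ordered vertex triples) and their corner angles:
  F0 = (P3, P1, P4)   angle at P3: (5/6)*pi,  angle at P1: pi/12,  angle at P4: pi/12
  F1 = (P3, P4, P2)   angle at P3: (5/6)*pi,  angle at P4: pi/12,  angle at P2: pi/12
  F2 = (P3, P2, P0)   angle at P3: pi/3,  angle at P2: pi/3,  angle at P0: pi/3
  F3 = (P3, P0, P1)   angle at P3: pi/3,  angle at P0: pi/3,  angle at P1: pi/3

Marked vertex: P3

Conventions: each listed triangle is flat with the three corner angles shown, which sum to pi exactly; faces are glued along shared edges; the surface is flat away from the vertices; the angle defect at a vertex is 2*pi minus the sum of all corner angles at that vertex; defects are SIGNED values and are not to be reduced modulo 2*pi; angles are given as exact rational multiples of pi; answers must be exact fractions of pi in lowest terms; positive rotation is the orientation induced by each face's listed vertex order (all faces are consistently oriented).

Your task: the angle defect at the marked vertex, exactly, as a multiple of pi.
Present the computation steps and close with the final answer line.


Sum of corner angles at P3: (7/3)*pi
defect = 2*pi - (7/3)*pi

Answer: defect(P3) = -pi/3


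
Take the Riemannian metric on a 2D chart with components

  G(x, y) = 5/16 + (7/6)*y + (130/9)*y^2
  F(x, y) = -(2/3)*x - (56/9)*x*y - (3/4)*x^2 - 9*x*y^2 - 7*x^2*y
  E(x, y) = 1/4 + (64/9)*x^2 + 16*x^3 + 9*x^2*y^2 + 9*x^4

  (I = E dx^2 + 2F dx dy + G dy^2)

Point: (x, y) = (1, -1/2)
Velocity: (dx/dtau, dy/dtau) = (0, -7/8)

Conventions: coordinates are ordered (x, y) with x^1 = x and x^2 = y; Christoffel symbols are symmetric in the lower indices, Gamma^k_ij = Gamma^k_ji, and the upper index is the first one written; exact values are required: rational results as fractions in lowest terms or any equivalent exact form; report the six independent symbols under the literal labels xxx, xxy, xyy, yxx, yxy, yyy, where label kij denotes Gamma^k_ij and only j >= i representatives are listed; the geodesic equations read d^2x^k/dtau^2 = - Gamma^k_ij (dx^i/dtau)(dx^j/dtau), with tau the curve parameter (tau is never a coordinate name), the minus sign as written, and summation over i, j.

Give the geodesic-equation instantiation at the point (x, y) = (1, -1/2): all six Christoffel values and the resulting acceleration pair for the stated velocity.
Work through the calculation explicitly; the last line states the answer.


E = 623/18, F = 53/18, G = 481/144 at the point
E_x = 1849/18, E_y = -9, F_x = 205/36, F_y = -38/9, G_x = 0, G_y = -239/18
EG - F^2 = 30799/288;  g^inv = (288/30799) * [[481/144, -53/18], [-53/18, 623/18]]
first-kind symbols [ij,l] = (1/2)(d_i g_jl + d_j g_il - d_l g_ij): [xx,x] = E_x/2 = 1849/36, [xx,y] = F_x - E_y/2 = 367/36, [xy,x] = E_y/2 = -9/2, [xy,y] = G_x/2 = 0, [yy,x] = F_y - G_x/2 = -38/9, [yy,y] = G_y/2 = -239/36
Gamma^x_ij = (G*[ij,x] - F*[ij,y])/(EG - F^2), Gamma^y_ij = (E*[ij,y] - F*[ij,x])/(EG - F^2)
Gamma_xxx = 4291/3242, Gamma_xxy = -4329/30799, Gamma_xyy = 1568/30799, Gamma_yxx = 3056/1621, Gamma_yxy = 3816/30799, Gamma_yyy = -62596/30799
d^2x/dtau^2 = -(Gamma_xxx*(0)^2 + 2*Gamma_xxy*(0)*(-7/8) + Gamma_xyy*(-7/8)^2) = -2401/61598
d^2y/dtau^2 = -(Gamma_yxx*(0)^2 + 2*Gamma_yxy*(0)*(-7/8) + Gamma_yyy*(-7/8)^2) = 766801/492784

Answer: Gamma_xxx = 4291/3242, Gamma_xxy = -4329/30799, Gamma_xyy = 1568/30799, Gamma_yxx = 3056/1621, Gamma_yxy = 3816/30799, Gamma_yyy = -62596/30799; accelerations (d^2x/dtau^2, d^2y/dtau^2) = (-2401/61598, 766801/492784)


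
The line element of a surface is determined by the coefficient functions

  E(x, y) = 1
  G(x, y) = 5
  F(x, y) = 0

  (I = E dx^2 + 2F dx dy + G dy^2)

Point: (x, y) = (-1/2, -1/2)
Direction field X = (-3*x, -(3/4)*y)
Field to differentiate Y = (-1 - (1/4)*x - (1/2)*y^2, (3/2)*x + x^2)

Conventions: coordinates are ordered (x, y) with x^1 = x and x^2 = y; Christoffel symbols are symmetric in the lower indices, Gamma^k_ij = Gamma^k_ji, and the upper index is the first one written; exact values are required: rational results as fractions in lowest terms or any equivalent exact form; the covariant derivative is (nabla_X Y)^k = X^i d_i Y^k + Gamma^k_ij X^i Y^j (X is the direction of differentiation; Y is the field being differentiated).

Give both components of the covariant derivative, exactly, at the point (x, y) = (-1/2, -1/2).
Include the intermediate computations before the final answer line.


E = 1, F = 0, G = 5 at the point
E_x = 0, E_y = 0, F_x = 0, F_y = 0, G_x = 0, G_y = 0
EG - F^2 = 5;  g^inv = (1/5) * [[5, 0], [0, 1]]
first-kind symbols [ij,l] = (1/2)(d_i g_jl + d_j g_il - d_l g_ij): [xx,x] = E_x/2 = 0, [xx,y] = F_x - E_y/2 = 0, [xy,x] = E_y/2 = 0, [xy,y] = G_x/2 = 0, [yy,x] = F_y - G_x/2 = 0, [yy,y] = G_y/2 = 0
Gamma^x_ij = (G*[ij,x] - F*[ij,y])/(EG - F^2), Gamma^y_ij = (E*[ij,y] - F*[ij,x])/(EG - F^2)
Gamma_xxx = 0, Gamma_xxy = 0, Gamma_xyy = 0, Gamma_yxx = 0, Gamma_yxy = 0, Gamma_yyy = 0
X = (3/2, 3/8), Y = (-1, -1/2) at the point

Answer: (nabla_X Y)^x = -3/16, (nabla_X Y)^y = 3/4


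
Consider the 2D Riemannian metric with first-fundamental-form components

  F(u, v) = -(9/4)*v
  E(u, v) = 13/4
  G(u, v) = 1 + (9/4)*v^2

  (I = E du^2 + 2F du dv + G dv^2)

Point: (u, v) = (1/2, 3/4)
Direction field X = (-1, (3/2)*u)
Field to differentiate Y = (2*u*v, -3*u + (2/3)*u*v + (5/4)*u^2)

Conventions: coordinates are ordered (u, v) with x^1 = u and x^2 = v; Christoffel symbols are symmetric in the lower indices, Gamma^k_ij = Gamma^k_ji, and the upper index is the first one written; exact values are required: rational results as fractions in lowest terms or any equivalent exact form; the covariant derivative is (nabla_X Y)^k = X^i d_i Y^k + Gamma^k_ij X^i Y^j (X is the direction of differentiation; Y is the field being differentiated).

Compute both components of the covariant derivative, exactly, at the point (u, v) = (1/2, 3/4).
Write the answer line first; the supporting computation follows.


Answer: (nabla_X Y)^u = -231/578, (nabla_X Y)^v = 5721/4624

E = 13/4, F = -27/16, G = 145/64 at the point
E_u = 0, E_v = 0, F_u = 0, F_v = -9/4, G_u = 0, G_v = 27/8
EG - F^2 = 289/64;  g^inv = (64/289) * [[145/64, 27/16], [27/16, 13/4]]
first-kind symbols [ij,l] = (1/2)(d_i g_jl + d_j g_il - d_l g_ij): [uu,u] = E_u/2 = 0, [uu,v] = F_u - E_v/2 = 0, [uv,u] = E_v/2 = 0, [uv,v] = G_u/2 = 0, [vv,u] = F_v - G_u/2 = -9/4, [vv,v] = G_v/2 = 27/16
Gamma^u_ij = (G*[ij,u] - F*[ij,v])/(EG - F^2), Gamma^v_ij = (E*[ij,v] - F*[ij,u])/(EG - F^2)
Gamma_uuu = 0, Gamma_uuv = 0, Gamma_uvv = -144/289, Gamma_vuu = 0, Gamma_vuv = 0, Gamma_vvv = 108/289
X = (-1, 3/4), Y = (3/4, -15/16) at the point


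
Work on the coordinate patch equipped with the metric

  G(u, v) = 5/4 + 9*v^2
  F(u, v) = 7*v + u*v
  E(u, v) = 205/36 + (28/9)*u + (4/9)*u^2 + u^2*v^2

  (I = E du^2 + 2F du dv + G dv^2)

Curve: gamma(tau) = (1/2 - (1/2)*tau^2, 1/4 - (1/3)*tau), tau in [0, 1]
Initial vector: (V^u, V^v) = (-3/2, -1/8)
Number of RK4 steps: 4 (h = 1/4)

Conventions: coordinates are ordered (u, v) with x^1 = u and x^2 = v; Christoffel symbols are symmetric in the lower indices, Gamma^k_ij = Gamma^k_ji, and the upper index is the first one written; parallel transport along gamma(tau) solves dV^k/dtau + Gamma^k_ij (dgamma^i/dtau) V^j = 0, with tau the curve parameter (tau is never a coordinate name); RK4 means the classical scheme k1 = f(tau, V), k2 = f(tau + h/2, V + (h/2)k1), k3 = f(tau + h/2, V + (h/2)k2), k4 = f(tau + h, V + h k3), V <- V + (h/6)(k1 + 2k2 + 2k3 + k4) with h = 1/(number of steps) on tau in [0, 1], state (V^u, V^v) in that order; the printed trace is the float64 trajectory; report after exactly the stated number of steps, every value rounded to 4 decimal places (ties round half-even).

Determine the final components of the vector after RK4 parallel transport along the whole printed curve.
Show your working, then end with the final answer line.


gamma'(tau) = (-tau, -1/3); f(tau, V)^k = -Gamma^k_ij(gamma(tau)) gamma'^i(tau) V^j; h = 1/4; intermediate values shown to 6 dp
curve data and Christoffel symbols at the stage parameters:
  tau = 0.000000: gamma = (0.500000, 0.250000), gamma' = (0.000000, -0.333333); Gamma_uuu = 0.297046, Gamma_uuv = 0.011495, Gamma_uvv = 0.951322, Gamma_vuu = -0.203841, Gamma_vuv = -0.011892, Gamma_vvv = 0.257253
  tau = 0.125000: gamma = (0.492188, 0.208333), gamma' = (-0.125000, -0.333333); Gamma_uuu = 0.280852, Gamma_uuv = 0.008614, Gamma_uvv = 0.974305, Gamma_vuu = -0.170977, Gamma_vuv = -0.008195, Gamma_vvv = 0.215914
  tau = 0.250000: gamma = (0.468750, 0.166667), gamma' = (-0.250000, -0.333333); Gamma_uuu = 0.268174, Gamma_uuv = 0.005884, Gamma_uvv = 1.000068, Gamma_vuu = -0.135850, Gamma_vuv = -0.004883, Gamma_vvv = 0.170082
  tau = 0.375000: gamma = (0.429688, 0.125000), gamma' = (-0.375000, -0.333333); Gamma_uuu = 0.259419, Gamma_uuv = 0.003553, Gamma_uvv = 1.028080, Gamma_vuu = -0.099958, Gamma_vuv = -0.002373, Gamma_vvv = 0.122399
  tau = 0.500000: gamma = (0.375000, 0.083333), gamma' = (-0.500000, -0.333333); Gamma_uuu = 0.254835, Gamma_uuv = 0.001766, Gamma_uvv = 1.058312, Gamma_vuu = -0.064764, Gamma_vuv = -0.000827, Gamma_vvv = 0.075870
  tau = 0.625000: gamma = (0.304688, 0.041667), gamma' = (-0.625000, -0.333333); Gamma_uuu = 0.254503, Gamma_uuv = 0.000585, Gamma_uvv = 1.091356, Gamma_vuu = -0.031338, Gamma_vuv = -0.000141, Gamma_vvv = 0.033843
  tau = 0.750000: gamma = (0.218750, 0.000000), gamma' = (-0.750000, -0.333333); Gamma_uuu = 0.258397, Gamma_uuv = 0.000000, Gamma_uvv = 1.128588, Gamma_vuu = 0.000000, Gamma_vuv = 0.000000, Gamma_vvv = 0.000000
  tau = 0.875000: gamma = (0.117188, -0.041667), gamma' = (-0.875000, -0.333333); Gamma_uuu = 0.266561, Gamma_uuv = -0.000095, Gamma_uvv = 1.172399, Gamma_vuu = 0.029988, Gamma_vuv = -0.000022, Gamma_vvv = -0.021591
  tau = 1.000000: gamma = (0.000000, -0.083333), gamma' = (-1.000000, -0.333333); Gamma_uuu = 0.279387, Gamma_uuv = 0.000000, Gamma_uvv = 1.226576, Gamma_vuu = 0.060680, Gamma_vuv = 0.000000, Gamma_vvv = -0.026284
step 0: V^u = -1.5000, V^v = -0.1250
step 1: k1 = (-0.045386, -0.004773), k2 = (-0.098107, 0.027382), k3 = (-0.097048, 0.027826), k4 = (-0.144706, 0.047701); V <- V + (h/6)(k1 + 2k2 + 2k3 + k4): V^u = -1.5242, V^v = -0.1186
step 2: k1 = (-0.144890, 0.047666), k2 = (-0.190619, 0.054536), k3 = (-0.190887, 0.054789), k4 = (-0.238317, 0.048725); V <- V + (h/6)(k1 + 2k2 + 2k3 + k4): V^u = -1.5719, V^v = -0.1055
step 3: k1 = (-0.238523, 0.048712), k2 = (-0.291289, 0.030335), k3 = (-0.293176, 0.030439), k4 = (-0.355663, 0.000000); V <- V + (h/6)(k1 + 2k2 + 2k3 + k4): V^u = -1.6454, V^v = -0.0984
step 4: k1 = (-0.355890, 0.000000), k2 = (-0.432541, -0.043620), k3 = (-0.436906, -0.043832), k4 = (-0.534929, -0.105513); V <- V + (h/6)(k1 + 2k2 + 2k3 + k4): V^u = -1.7550, V^v = -0.1101

Answer: V^u = -1.7550, V^v = -0.1101


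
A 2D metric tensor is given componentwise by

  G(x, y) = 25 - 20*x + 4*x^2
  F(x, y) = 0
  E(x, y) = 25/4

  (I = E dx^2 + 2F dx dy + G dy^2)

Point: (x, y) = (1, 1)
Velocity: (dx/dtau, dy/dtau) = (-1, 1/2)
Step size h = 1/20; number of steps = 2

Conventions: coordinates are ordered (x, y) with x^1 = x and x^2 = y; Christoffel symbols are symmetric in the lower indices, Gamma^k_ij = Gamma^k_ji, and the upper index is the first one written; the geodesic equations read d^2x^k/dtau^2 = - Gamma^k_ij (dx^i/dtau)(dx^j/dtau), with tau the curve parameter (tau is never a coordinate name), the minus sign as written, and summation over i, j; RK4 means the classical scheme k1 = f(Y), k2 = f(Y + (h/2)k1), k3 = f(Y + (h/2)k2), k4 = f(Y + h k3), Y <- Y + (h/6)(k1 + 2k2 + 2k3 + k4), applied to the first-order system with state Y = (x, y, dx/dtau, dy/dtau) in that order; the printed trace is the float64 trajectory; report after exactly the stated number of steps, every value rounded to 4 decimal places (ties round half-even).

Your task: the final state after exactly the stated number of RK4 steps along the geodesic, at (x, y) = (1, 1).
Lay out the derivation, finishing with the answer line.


f(Y) = (dx/dtau, dy/dtau, -Gamma^x_ij Y'^i Y'^j, -Gamma^y_ij Y'^i Y'^j) with the Gammas evaluated at the stage position; h = 0.050000; intermediate values shown to 6 dp
step 0: x = 1.0000, y = 1.0000, dx/dtau = -1.0000, dy/dtau = 0.5000
step 1:
  k1: at (x, y) = (1.000000, 1.000000), (dx/dtau, dy/dtau) = (-1.000000, 0.500000); Gamma_xxx = 0.000000, Gamma_xxy = 0.000000, Gamma_xyy = 0.960000, Gamma_yxx = 0.000000, Gamma_yxy = -0.666667, Gamma_yyy = 0.000000; k1 = (-1.000000, 0.500000, -0.240000, -0.666667)
  k2: at (x, y) = (0.975000, 1.012500), (dx/dtau, dy/dtau) = (-1.006000, 0.483333); Gamma_xxx = 0.000000, Gamma_xxy = 0.000000, Gamma_xyy = 0.976000, Gamma_yxx = 0.000000, Gamma_yxy = -0.655738, Gamma_yyy = 0.000000; k2 = (-1.006000, 0.483333, -0.228004, -0.637683)
  k3: at (x, y) = (0.974850, 1.012083), (dx/dtau, dy/dtau) = (-1.005700, 0.484058); Gamma_xxx = 0.000000, Gamma_xxy = 0.000000, Gamma_xyy = 0.976096, Gamma_yxx = 0.000000, Gamma_yxy = -0.655673, Gamma_yyy = 0.000000; k3 = (-1.005700, 0.484058, -0.228711, -0.638386)
  k4: at (x, y) = (0.949715, 1.024203), (dx/dtau, dy/dtau) = (-1.011436, 0.468081); Gamma_xxx = 0.000000, Gamma_xxy = 0.000000, Gamma_xyy = 0.992182, Gamma_yxx = 0.000000, Gamma_yxy = -0.645043, Gamma_yyy = 0.000000; k4 = (-1.011436, 0.468081, -0.217387, -0.610770)
  Y <- Y + (h/6)(k1 + 2k2 + 2k3 + k4): x = 0.9497, y = 1.0242, dx/dtau = -1.0114, dy/dtau = 0.4681
step 2:
  k1: at (x, y) = (0.949710, 1.024191), (dx/dtau, dy/dtau) = (-1.011423, 0.468087); Gamma_xxx = 0.000000, Gamma_xxy = 0.000000, Gamma_xyy = 0.992186, Gamma_yxx = 0.000000, Gamma_yxy = -0.645040, Gamma_yyy = 0.000000; k1 = (-1.011423, 0.468087, -0.217393, -0.610768)
  k2: at (x, y) = (0.924424, 1.035893), (dx/dtau, dy/dtau) = (-1.016858, 0.452818); Gamma_xxx = 0.000000, Gamma_xxy = 0.000000, Gamma_xyy = 1.008369, Gamma_yxx = 0.000000, Gamma_yxy = -0.634689, Gamma_yyy = 0.000000; k2 = (-1.016858, 0.452818, -0.206760, -0.584486)
  k3: at (x, y) = (0.924288, 1.035511), (dx/dtau, dy/dtau) = (-1.016592, 0.453475); Gamma_xxx = 0.000000, Gamma_xxy = 0.000000, Gamma_xyy = 1.008456, Gamma_yxx = 0.000000, Gamma_yxy = -0.634634, Gamma_yyy = 0.000000; k3 = (-1.016592, 0.453475, -0.207378, -0.585131)
  k4: at (x, y) = (0.898880, 1.046864), (dx/dtau, dy/dtau) = (-1.021792, 0.438830); Gamma_xxx = 0.000000, Gamma_xxy = 0.000000, Gamma_xyy = 1.024717, Gamma_yxx = 0.000000, Gamma_yxy = -0.624563, Gamma_yyy = 0.000000; k4 = (-1.021792, 0.438830, -0.197332, -0.560100)
  Y <- Y + (h/6)(k1 + 2k2 + 2k3 + k4): x = 0.8989, y = 1.0469, dx/dtau = -1.0218, dy/dtau = 0.4388

Answer: x = 0.8989, y = 1.0469, dx/dtau = -1.0218, dy/dtau = 0.4388


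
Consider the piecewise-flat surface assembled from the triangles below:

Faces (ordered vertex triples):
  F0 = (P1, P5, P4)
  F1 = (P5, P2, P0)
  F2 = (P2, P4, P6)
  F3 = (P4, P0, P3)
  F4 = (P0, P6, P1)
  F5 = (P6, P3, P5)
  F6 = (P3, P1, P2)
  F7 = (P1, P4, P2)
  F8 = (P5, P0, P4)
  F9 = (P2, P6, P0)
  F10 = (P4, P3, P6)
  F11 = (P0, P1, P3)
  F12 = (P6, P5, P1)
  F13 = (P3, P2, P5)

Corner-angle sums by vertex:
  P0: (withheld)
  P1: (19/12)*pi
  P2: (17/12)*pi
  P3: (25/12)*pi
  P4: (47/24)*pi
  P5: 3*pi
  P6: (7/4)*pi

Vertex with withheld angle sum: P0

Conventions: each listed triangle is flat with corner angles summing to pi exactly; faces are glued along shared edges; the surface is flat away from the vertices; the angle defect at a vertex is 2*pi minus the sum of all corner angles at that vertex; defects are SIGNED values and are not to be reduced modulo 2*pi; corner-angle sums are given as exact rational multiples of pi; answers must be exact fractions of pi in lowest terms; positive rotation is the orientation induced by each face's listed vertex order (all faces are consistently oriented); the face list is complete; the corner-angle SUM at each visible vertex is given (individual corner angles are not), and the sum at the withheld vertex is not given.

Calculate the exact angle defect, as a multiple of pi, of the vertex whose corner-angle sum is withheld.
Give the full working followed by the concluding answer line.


V = 7, E = 21, F = 14; chi = V - E + F = 0
Gauss-Bonnet: total defect = 2*pi*chi = 0; visible defects sum to (5/24)*pi

Answer: defect(P0) = (-5/24)*pi


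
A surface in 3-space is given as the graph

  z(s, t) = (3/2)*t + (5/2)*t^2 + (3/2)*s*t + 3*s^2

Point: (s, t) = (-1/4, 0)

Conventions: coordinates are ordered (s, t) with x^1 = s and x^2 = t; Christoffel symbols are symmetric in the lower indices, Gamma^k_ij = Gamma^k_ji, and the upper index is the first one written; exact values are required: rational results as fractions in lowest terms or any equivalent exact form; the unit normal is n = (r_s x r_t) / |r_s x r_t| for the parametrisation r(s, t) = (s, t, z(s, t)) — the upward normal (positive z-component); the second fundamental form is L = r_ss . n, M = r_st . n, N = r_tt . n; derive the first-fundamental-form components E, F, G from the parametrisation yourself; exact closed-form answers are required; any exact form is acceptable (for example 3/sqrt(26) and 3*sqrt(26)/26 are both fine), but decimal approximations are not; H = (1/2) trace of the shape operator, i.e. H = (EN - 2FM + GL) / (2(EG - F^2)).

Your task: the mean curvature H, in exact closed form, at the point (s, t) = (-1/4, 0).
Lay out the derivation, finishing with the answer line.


z_s = -3/2, z_t = 9/8, z_ss = 6, z_st = 3/2, z_tt = 5
E = 13/4, F = -27/16, G = 145/64; answer radicand W^2 = 289/64
unnormalised second-form numerators: l = 6, m = 3/2, n = 5; L = l/sqrt(289/64), and similarly M = m/sqrt(W^2), N = n/sqrt(W^2)
H = (E*n - 2*F*m + G*l) / (2*(EG - F^2)*sqrt(W^2)); E*n - 2*F*m + G*l = 1117/32, EG - F^2 = 289/64, so H = (1117/289)/sqrt(289/64)

Answer: H = 8936/4913


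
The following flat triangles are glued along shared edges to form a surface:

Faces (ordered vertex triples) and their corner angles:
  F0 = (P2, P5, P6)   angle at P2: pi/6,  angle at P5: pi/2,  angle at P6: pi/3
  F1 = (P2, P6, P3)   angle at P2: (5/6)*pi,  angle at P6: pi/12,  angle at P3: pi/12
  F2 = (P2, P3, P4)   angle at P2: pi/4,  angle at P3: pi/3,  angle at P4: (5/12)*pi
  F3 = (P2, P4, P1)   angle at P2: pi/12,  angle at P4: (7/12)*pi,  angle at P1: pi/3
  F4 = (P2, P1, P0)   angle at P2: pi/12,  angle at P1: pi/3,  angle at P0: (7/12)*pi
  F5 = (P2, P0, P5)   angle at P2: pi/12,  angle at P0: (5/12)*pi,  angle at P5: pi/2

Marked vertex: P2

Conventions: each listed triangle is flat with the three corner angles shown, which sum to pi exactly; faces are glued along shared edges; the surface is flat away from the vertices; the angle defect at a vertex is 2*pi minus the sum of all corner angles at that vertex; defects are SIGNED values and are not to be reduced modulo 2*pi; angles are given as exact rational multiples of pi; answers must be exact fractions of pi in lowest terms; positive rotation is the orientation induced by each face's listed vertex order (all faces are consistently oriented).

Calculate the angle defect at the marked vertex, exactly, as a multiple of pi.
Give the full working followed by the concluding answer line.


Sum of corner angles at P2: (3/2)*pi
defect = 2*pi - (3/2)*pi

Answer: defect(P2) = pi/2
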